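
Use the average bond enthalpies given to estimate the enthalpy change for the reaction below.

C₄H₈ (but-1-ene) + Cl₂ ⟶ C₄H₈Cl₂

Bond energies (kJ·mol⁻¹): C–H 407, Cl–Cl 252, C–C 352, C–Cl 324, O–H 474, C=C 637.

Bonds broken (reactants):
  C–C: 2 × 352 = 704
  C–H: 8 × 407 = 3256
  C=C: 1 × 637 = 637
  Cl–Cl: 1 × 252 = 252
  Σ(broken) = 4849 kJ
Bonds formed (products):
  C–C: 3 × 352 = 1056
  C–Cl: 2 × 324 = 648
  C–H: 8 × 407 = 3256
  Σ(formed) = 4960 kJ
ΔH = Σ(broken) − Σ(formed) = 4849 − 4960 = −111 kJ

ΔH ≈ −111 kJ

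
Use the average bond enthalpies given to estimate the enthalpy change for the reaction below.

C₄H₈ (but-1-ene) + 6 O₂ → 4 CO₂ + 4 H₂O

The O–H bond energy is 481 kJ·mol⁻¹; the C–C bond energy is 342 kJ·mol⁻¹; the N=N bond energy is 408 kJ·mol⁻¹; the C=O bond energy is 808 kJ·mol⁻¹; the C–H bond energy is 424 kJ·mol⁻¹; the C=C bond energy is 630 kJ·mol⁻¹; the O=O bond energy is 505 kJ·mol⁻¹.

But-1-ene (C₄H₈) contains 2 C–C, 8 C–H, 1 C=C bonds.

Bonds broken (reactants):
  C–C: 2 × 342 = 684
  C–H: 8 × 424 = 3392
  C=C: 1 × 630 = 630
  O=O: 6 × 505 = 3030
  Σ(broken) = 7736 kJ
Bonds formed (products):
  C=O: 8 × 808 = 6464
  O–H: 8 × 481 = 3848
  Σ(formed) = 10312 kJ
ΔH = Σ(broken) − Σ(formed) = 7736 − 10312 = −2576 kJ

ΔH ≈ −2576 kJ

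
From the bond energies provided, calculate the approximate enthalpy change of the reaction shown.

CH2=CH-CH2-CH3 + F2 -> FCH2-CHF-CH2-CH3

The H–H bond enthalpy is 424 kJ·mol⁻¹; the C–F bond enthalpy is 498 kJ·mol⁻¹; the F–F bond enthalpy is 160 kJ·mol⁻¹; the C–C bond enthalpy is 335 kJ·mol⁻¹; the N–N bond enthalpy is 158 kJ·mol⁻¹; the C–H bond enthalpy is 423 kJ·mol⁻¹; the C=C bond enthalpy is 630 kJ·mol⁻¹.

ΔH ≈ −541 kJ

Bonds broken (reactants):
  C–C: 2 × 335 = 670
  C–H: 8 × 423 = 3384
  C=C: 1 × 630 = 630
  F–F: 1 × 160 = 160
  Σ(broken) = 4844 kJ
Bonds formed (products):
  C–C: 3 × 335 = 1005
  C–F: 2 × 498 = 996
  C–H: 8 × 423 = 3384
  Σ(formed) = 5385 kJ
ΔH = Σ(broken) − Σ(formed) = 4844 − 5385 = −541 kJ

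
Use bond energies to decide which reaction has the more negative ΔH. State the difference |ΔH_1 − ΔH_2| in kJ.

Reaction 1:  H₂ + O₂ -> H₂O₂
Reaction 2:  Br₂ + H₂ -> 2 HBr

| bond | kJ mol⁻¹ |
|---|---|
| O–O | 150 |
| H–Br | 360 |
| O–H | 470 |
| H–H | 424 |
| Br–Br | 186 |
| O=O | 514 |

Reaction 1:
  Bonds broken (reactants):
    H–H: 1 × 424 = 424
    O=O: 1 × 514 = 514
    Σ(broken) = 938 kJ
  Bonds formed (products):
    O–H: 2 × 470 = 940
    O–O: 1 × 150 = 150
    Σ(formed) = 1090 kJ
  ΔH_1 = 938 − 1090 = −152 kJ
Reaction 2:
  Bonds broken (reactants):
    Br–Br: 1 × 186 = 186
    H–H: 1 × 424 = 424
    Σ(broken) = 610 kJ
  Bonds formed (products):
    H–Br: 2 × 360 = 720
    Σ(formed) = 720 kJ
  ΔH_2 = 610 − 720 = −110 kJ
ΔH_1 − ΔH_2 = −42 kJ, so reaction 1 has the more negative ΔH; |ΔH_1 − ΔH_2| = 42 kJ.

Reaction 1, by 42 kJ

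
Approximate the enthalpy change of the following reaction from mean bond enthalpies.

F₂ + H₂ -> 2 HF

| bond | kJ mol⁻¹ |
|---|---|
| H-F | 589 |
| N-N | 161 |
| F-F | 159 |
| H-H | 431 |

Bonds broken (reactants):
  F-F: 1 × 159 = 159
  H-H: 1 × 431 = 431
  Σ(broken) = 590 kJ
Bonds formed (products):
  H-F: 2 × 589 = 1178
  Σ(formed) = 1178 kJ
ΔH = Σ(broken) − Σ(formed) = 590 − 1178 = −588 kJ

ΔH ≈ −588 kJ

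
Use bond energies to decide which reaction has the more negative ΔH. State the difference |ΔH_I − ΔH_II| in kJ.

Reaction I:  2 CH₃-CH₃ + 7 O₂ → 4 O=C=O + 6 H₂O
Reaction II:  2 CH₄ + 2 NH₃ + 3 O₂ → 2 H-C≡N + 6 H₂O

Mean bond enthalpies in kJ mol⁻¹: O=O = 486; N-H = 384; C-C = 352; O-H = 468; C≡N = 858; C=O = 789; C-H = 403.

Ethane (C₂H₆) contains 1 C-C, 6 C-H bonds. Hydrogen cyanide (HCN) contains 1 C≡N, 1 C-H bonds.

Reaction I:
  Bonds broken (reactants):
    C-C: 2 × 352 = 704
    C-H: 12 × 403 = 4836
    O=O: 7 × 486 = 3402
    Σ(broken) = 8942 kJ
  Bonds formed (products):
    C=O: 8 × 789 = 6312
    O-H: 12 × 468 = 5616
    Σ(formed) = 11928 kJ
  ΔH_I = 8942 − 11928 = −2986 kJ
Reaction II:
  Bonds broken (reactants):
    C-H: 8 × 403 = 3224
    N-H: 6 × 384 = 2304
    O=O: 3 × 486 = 1458
    Σ(broken) = 6986 kJ
  Bonds formed (products):
    C≡N: 2 × 858 = 1716
    C-H: 2 × 403 = 806
    O-H: 12 × 468 = 5616
    Σ(formed) = 8138 kJ
  ΔH_II = 6986 − 8138 = −1152 kJ
ΔH_I − ΔH_II = −1834 kJ, so reaction I has the more negative ΔH; |ΔH_I − ΔH_II| = 1834 kJ.

Reaction I, by 1834 kJ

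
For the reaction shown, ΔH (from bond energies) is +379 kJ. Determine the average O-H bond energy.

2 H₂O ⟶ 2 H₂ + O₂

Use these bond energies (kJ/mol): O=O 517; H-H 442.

Let D be the O-H bond energy.
Σ(broken) = 4×D = 4D
Σ(formed) = 2×442 + 1×517 = 1401
ΔH = Σ(broken) − Σ(formed) = (4D) − (1401) = −1401 + 4D
Setting this equal to +379 kJ gives 4D = 1780, so D = 445 kJ/mol.

D(O-H) ≈ 445 kJ/mol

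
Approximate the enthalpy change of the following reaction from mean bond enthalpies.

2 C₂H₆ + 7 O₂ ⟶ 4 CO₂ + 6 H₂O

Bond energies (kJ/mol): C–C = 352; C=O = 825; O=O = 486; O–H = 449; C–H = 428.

ΔH ≈ −2746 kJ

Bonds broken (reactants):
  C–C: 2 × 352 = 704
  C–H: 12 × 428 = 5136
  O=O: 7 × 486 = 3402
  Σ(broken) = 9242 kJ
Bonds formed (products):
  C=O: 8 × 825 = 6600
  O–H: 12 × 449 = 5388
  Σ(formed) = 11988 kJ
ΔH = Σ(broken) − Σ(formed) = 9242 − 11988 = −2746 kJ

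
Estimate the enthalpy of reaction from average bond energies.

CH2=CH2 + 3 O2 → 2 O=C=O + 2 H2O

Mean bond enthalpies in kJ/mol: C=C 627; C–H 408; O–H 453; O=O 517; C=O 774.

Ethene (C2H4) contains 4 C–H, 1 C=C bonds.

Bonds broken (reactants):
  C–H: 4 × 408 = 1632
  C=C: 1 × 627 = 627
  O=O: 3 × 517 = 1551
  Σ(broken) = 3810 kJ
Bonds formed (products):
  C=O: 4 × 774 = 3096
  O–H: 4 × 453 = 1812
  Σ(formed) = 4908 kJ
ΔH = Σ(broken) − Σ(formed) = 3810 − 4908 = −1098 kJ

ΔH ≈ −1098 kJ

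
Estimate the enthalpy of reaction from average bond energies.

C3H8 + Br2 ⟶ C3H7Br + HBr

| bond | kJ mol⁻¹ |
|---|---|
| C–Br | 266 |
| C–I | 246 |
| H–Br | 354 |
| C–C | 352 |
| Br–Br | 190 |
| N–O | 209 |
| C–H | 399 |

ΔH ≈ −31 kJ

Bonds broken (reactants):
  Br–Br: 1 × 190 = 190
  C–C: 2 × 352 = 704
  C–H: 8 × 399 = 3192
  Σ(broken) = 4086 kJ
Bonds formed (products):
  C–Br: 1 × 266 = 266
  C–C: 2 × 352 = 704
  C–H: 7 × 399 = 2793
  H–Br: 1 × 354 = 354
  Σ(formed) = 4117 kJ
ΔH = Σ(broken) − Σ(formed) = 4086 − 4117 = −31 kJ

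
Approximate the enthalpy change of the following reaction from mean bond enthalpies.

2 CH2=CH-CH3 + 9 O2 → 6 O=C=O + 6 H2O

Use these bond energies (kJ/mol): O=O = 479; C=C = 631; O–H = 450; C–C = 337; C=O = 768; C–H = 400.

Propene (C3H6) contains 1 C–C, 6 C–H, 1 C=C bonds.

ΔH ≈ −3569 kJ

Bonds broken (reactants):
  C–C: 2 × 337 = 674
  C–H: 12 × 400 = 4800
  C=C: 2 × 631 = 1262
  O=O: 9 × 479 = 4311
  Σ(broken) = 11047 kJ
Bonds formed (products):
  C=O: 12 × 768 = 9216
  O–H: 12 × 450 = 5400
  Σ(formed) = 14616 kJ
ΔH = Σ(broken) − Σ(formed) = 11047 − 14616 = −3569 kJ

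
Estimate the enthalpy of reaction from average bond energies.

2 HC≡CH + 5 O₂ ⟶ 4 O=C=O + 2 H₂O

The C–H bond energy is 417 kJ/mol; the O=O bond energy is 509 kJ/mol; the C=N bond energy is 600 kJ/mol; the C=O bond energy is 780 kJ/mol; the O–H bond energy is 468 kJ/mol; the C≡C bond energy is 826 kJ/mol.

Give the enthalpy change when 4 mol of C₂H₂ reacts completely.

ΔH = −4494 kJ

Bonds broken (reactants):
  C≡C: 2 × 826 = 1652
  C–H: 4 × 417 = 1668
  O=O: 5 × 509 = 2545
  Σ(broken) = 5865 kJ
Bonds formed (products):
  C=O: 8 × 780 = 6240
  O–H: 4 × 468 = 1872
  Σ(formed) = 8112 kJ
ΔH = Σ(broken) − Σ(formed) = 5865 − 8112 = −2247 kJ
For 2× the reaction as written: 2 × (−2247) = −4494 kJ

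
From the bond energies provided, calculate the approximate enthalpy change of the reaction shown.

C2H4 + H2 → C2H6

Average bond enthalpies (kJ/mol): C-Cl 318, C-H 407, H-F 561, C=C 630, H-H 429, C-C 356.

ΔH ≈ −111 kJ

Bonds broken (reactants):
  C-H: 4 × 407 = 1628
  C=C: 1 × 630 = 630
  H-H: 1 × 429 = 429
  Σ(broken) = 2687 kJ
Bonds formed (products):
  C-C: 1 × 356 = 356
  C-H: 6 × 407 = 2442
  Σ(formed) = 2798 kJ
ΔH = Σ(broken) − Σ(formed) = 2687 − 2798 = −111 kJ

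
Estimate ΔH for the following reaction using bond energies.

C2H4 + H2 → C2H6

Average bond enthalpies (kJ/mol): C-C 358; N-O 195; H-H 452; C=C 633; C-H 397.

ΔH ≈ −67 kJ

Bonds broken (reactants):
  C-H: 4 × 397 = 1588
  C=C: 1 × 633 = 633
  H-H: 1 × 452 = 452
  Σ(broken) = 2673 kJ
Bonds formed (products):
  C-C: 1 × 358 = 358
  C-H: 6 × 397 = 2382
  Σ(formed) = 2740 kJ
ΔH = Σ(broken) − Σ(formed) = 2673 − 2740 = −67 kJ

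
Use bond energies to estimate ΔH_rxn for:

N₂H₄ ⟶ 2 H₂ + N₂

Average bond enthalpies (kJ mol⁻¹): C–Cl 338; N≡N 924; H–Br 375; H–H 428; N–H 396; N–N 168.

Bonds broken (reactants):
  N–H: 4 × 396 = 1584
  N–N: 1 × 168 = 168
  Σ(broken) = 1752 kJ
Bonds formed (products):
  H–H: 2 × 428 = 856
  N≡N: 1 × 924 = 924
  Σ(formed) = 1780 kJ
ΔH = Σ(broken) − Σ(formed) = 1752 − 1780 = −28 kJ

ΔH ≈ −28 kJ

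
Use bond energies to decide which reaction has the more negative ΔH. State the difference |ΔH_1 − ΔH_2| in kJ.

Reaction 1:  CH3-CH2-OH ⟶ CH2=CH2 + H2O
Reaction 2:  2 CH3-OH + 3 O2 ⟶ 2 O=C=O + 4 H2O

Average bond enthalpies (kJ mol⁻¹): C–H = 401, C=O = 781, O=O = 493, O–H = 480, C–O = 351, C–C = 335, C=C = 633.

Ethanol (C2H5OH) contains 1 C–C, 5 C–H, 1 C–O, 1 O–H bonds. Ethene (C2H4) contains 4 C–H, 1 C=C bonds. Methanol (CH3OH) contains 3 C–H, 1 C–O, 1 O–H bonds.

Reaction 2, by 1391 kJ

Reaction 1:
  Bonds broken (reactants):
    C–C: 1 × 335 = 335
    C–H: 5 × 401 = 2005
    C–O: 1 × 351 = 351
    O–H: 1 × 480 = 480
    Σ(broken) = 3171 kJ
  Bonds formed (products):
    C–H: 4 × 401 = 1604
    C=C: 1 × 633 = 633
    O–H: 2 × 480 = 960
    Σ(formed) = 3197 kJ
  ΔH_1 = 3171 − 3197 = −26 kJ
Reaction 2:
  Bonds broken (reactants):
    C–H: 6 × 401 = 2406
    C–O: 2 × 351 = 702
    O–H: 2 × 480 = 960
    O=O: 3 × 493 = 1479
    Σ(broken) = 5547 kJ
  Bonds formed (products):
    C=O: 4 × 781 = 3124
    O–H: 8 × 480 = 3840
    Σ(formed) = 6964 kJ
  ΔH_2 = 5547 − 6964 = −1417 kJ
ΔH_1 − ΔH_2 = +1391 kJ, so reaction 2 has the more negative ΔH; |ΔH_1 − ΔH_2| = 1391 kJ.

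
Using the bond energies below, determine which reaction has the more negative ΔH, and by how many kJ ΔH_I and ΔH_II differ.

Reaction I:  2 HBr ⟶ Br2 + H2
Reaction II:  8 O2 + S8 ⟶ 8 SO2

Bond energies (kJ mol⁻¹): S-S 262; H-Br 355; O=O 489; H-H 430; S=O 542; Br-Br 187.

Reaction I:
  Bonds broken (reactants):
    H-Br: 2 × 355 = 710
    Σ(broken) = 710 kJ
  Bonds formed (products):
    Br-Br: 1 × 187 = 187
    H-H: 1 × 430 = 430
    Σ(formed) = 617 kJ
  ΔH_I = 710 − 617 = +93 kJ
Reaction II:
  Bonds broken (reactants):
    O=O: 8 × 489 = 3912
    S-S: 8 × 262 = 2096
    Σ(broken) = 6008 kJ
  Bonds formed (products):
    S=O: 16 × 542 = 8672
    Σ(formed) = 8672 kJ
  ΔH_II = 6008 − 8672 = −2664 kJ
ΔH_I − ΔH_II = +2757 kJ, so reaction II has the more negative ΔH; |ΔH_I − ΔH_II| = 2757 kJ.

Reaction II, by 2757 kJ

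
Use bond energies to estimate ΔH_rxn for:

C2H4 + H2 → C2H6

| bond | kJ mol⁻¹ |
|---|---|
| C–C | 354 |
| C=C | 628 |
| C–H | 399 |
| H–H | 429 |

Bonds broken (reactants):
  C–H: 4 × 399 = 1596
  C=C: 1 × 628 = 628
  H–H: 1 × 429 = 429
  Σ(broken) = 2653 kJ
Bonds formed (products):
  C–C: 1 × 354 = 354
  C–H: 6 × 399 = 2394
  Σ(formed) = 2748 kJ
ΔH = Σ(broken) − Σ(formed) = 2653 − 2748 = −95 kJ

ΔH ≈ −95 kJ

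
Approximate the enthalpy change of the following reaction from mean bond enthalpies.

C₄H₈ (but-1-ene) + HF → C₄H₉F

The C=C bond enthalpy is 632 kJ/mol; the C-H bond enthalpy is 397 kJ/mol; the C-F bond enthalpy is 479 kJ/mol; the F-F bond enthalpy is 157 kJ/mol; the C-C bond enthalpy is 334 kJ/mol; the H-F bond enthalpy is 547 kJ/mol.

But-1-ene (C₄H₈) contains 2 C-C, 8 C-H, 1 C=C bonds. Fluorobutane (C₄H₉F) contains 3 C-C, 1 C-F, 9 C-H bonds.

Bonds broken (reactants):
  C-C: 2 × 334 = 668
  C-H: 8 × 397 = 3176
  C=C: 1 × 632 = 632
  H-F: 1 × 547 = 547
  Σ(broken) = 5023 kJ
Bonds formed (products):
  C-C: 3 × 334 = 1002
  C-F: 1 × 479 = 479
  C-H: 9 × 397 = 3573
  Σ(formed) = 5054 kJ
ΔH = Σ(broken) − Σ(formed) = 5023 − 5054 = −31 kJ

ΔH ≈ −31 kJ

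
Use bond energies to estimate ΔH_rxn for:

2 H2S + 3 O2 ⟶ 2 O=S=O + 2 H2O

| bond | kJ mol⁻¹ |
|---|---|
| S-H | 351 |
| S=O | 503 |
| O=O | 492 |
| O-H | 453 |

Bonds broken (reactants):
  O=O: 3 × 492 = 1476
  S-H: 4 × 351 = 1404
  Σ(broken) = 2880 kJ
Bonds formed (products):
  O-H: 4 × 453 = 1812
  S=O: 4 × 503 = 2012
  Σ(formed) = 3824 kJ
ΔH = Σ(broken) − Σ(formed) = 2880 − 3824 = −944 kJ

ΔH ≈ −944 kJ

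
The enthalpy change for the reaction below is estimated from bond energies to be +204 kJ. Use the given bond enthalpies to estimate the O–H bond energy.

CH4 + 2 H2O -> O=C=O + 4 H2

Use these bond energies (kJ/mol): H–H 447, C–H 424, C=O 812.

Let D be the O–H bond energy.
Σ(broken) = 4×424 + 4×D = 1696 + 4D
Σ(formed) = 2×812 + 4×447 = 3412
ΔH = Σ(broken) − Σ(formed) = (1696 + 4D) − (3412) = −1716 + 4D
Setting this equal to +204 kJ gives 4D = 1920, so D = 480 kJ/mol.

D(O–H) ≈ 480 kJ/mol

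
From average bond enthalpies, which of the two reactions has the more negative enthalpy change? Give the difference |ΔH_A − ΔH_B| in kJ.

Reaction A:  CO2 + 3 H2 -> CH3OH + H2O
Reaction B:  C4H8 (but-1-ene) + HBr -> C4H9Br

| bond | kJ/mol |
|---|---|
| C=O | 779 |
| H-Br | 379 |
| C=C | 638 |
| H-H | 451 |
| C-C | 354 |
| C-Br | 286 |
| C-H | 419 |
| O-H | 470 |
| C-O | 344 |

Reaction A:
  Bonds broken (reactants):
    C=O: 2 × 779 = 1558
    H-H: 3 × 451 = 1353
    Σ(broken) = 2911 kJ
  Bonds formed (products):
    C-H: 3 × 419 = 1257
    C-O: 1 × 344 = 344
    O-H: 3 × 470 = 1410
    Σ(formed) = 3011 kJ
  ΔH_A = 2911 − 3011 = −100 kJ
Reaction B:
  Bonds broken (reactants):
    C-C: 2 × 354 = 708
    C-H: 8 × 419 = 3352
    C=C: 1 × 638 = 638
    H-Br: 1 × 379 = 379
    Σ(broken) = 5077 kJ
  Bonds formed (products):
    C-Br: 1 × 286 = 286
    C-C: 3 × 354 = 1062
    C-H: 9 × 419 = 3771
    Σ(formed) = 5119 kJ
  ΔH_B = 5077 − 5119 = −42 kJ
ΔH_A − ΔH_B = −58 kJ, so reaction A has the more negative ΔH; |ΔH_A − ΔH_B| = 58 kJ.

Reaction A, by 58 kJ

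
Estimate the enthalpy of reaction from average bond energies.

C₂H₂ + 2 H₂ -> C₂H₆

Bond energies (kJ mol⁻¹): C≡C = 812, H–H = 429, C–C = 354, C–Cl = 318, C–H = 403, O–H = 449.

ΔH ≈ −296 kJ

Bonds broken (reactants):
  C≡C: 1 × 812 = 812
  C–H: 2 × 403 = 806
  H–H: 2 × 429 = 858
  Σ(broken) = 2476 kJ
Bonds formed (products):
  C–C: 1 × 354 = 354
  C–H: 6 × 403 = 2418
  Σ(formed) = 2772 kJ
ΔH = Σ(broken) − Σ(formed) = 2476 − 2772 = −296 kJ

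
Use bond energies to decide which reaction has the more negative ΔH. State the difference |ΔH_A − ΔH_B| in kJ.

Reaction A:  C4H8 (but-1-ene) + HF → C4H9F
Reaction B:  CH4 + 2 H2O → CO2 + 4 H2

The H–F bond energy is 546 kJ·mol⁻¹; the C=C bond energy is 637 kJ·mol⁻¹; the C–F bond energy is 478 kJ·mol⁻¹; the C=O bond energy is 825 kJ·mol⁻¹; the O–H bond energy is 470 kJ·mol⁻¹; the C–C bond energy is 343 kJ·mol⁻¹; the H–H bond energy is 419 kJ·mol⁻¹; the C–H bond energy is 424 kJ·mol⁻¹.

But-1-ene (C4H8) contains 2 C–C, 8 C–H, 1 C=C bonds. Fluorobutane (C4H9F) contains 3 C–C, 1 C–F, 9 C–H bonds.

Reaction A:
  Bonds broken (reactants):
    C–C: 2 × 343 = 686
    C–H: 8 × 424 = 3392
    C=C: 1 × 637 = 637
    H–F: 1 × 546 = 546
    Σ(broken) = 5261 kJ
  Bonds formed (products):
    C–C: 3 × 343 = 1029
    C–F: 1 × 478 = 478
    C–H: 9 × 424 = 3816
    Σ(formed) = 5323 kJ
  ΔH_A = 5261 − 5323 = −62 kJ
Reaction B:
  Bonds broken (reactants):
    C–H: 4 × 424 = 1696
    O–H: 4 × 470 = 1880
    Σ(broken) = 3576 kJ
  Bonds formed (products):
    C=O: 2 × 825 = 1650
    H–H: 4 × 419 = 1676
    Σ(formed) = 3326 kJ
  ΔH_B = 3576 − 3326 = +250 kJ
ΔH_A − ΔH_B = −312 kJ, so reaction A has the more negative ΔH; |ΔH_A − ΔH_B| = 312 kJ.

Reaction A, by 312 kJ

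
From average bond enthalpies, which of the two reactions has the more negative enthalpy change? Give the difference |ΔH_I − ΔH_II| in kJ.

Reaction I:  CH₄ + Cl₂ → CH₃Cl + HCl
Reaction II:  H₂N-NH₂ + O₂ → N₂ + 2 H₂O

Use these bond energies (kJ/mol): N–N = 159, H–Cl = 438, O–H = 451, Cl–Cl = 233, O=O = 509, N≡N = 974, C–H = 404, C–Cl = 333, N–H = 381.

Reaction I:
  Bonds broken (reactants):
    C–H: 4 × 404 = 1616
    Cl–Cl: 1 × 233 = 233
    Σ(broken) = 1849 kJ
  Bonds formed (products):
    C–Cl: 1 × 333 = 333
    C–H: 3 × 404 = 1212
    H–Cl: 1 × 438 = 438
    Σ(formed) = 1983 kJ
  ΔH_I = 1849 − 1983 = −134 kJ
Reaction II:
  Bonds broken (reactants):
    N–H: 4 × 381 = 1524
    N–N: 1 × 159 = 159
    O=O: 1 × 509 = 509
    Σ(broken) = 2192 kJ
  Bonds formed (products):
    N≡N: 1 × 974 = 974
    O–H: 4 × 451 = 1804
    Σ(formed) = 2778 kJ
  ΔH_II = 2192 − 2778 = −586 kJ
ΔH_I − ΔH_II = +452 kJ, so reaction II has the more negative ΔH; |ΔH_I − ΔH_II| = 452 kJ.

Reaction II, by 452 kJ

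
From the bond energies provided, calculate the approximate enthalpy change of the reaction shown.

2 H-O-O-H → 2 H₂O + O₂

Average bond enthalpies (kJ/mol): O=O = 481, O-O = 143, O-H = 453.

ΔH ≈ −195 kJ

Bonds broken (reactants):
  O-H: 4 × 453 = 1812
  O-O: 2 × 143 = 286
  Σ(broken) = 2098 kJ
Bonds formed (products):
  O-H: 4 × 453 = 1812
  O=O: 1 × 481 = 481
  Σ(formed) = 2293 kJ
ΔH = Σ(broken) − Σ(formed) = 2098 − 2293 = −195 kJ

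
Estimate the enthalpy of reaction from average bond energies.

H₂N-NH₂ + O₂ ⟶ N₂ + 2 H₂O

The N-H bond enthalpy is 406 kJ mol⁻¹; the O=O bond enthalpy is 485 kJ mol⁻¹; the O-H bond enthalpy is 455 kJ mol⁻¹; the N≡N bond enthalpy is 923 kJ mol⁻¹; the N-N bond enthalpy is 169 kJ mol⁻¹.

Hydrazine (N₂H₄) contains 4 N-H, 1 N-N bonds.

ΔH ≈ −465 kJ

Bonds broken (reactants):
  N-H: 4 × 406 = 1624
  N-N: 1 × 169 = 169
  O=O: 1 × 485 = 485
  Σ(broken) = 2278 kJ
Bonds formed (products):
  N≡N: 1 × 923 = 923
  O-H: 4 × 455 = 1820
  Σ(formed) = 2743 kJ
ΔH = Σ(broken) − Σ(formed) = 2278 − 2743 = −465 kJ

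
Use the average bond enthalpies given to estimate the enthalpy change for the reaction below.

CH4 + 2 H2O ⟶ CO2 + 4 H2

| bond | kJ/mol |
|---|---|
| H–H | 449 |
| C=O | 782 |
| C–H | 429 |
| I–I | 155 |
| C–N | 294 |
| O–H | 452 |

ΔH ≈ +164 kJ

Bonds broken (reactants):
  C–H: 4 × 429 = 1716
  O–H: 4 × 452 = 1808
  Σ(broken) = 3524 kJ
Bonds formed (products):
  C=O: 2 × 782 = 1564
  H–H: 4 × 449 = 1796
  Σ(formed) = 3360 kJ
ΔH = Σ(broken) − Σ(formed) = 3524 − 3360 = +164 kJ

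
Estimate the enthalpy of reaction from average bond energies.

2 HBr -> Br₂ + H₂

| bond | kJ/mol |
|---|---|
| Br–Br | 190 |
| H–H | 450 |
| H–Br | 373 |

Bonds broken (reactants):
  H–Br: 2 × 373 = 746
  Σ(broken) = 746 kJ
Bonds formed (products):
  Br–Br: 1 × 190 = 190
  H–H: 1 × 450 = 450
  Σ(formed) = 640 kJ
ΔH = Σ(broken) − Σ(formed) = 746 − 640 = +106 kJ

ΔH ≈ +106 kJ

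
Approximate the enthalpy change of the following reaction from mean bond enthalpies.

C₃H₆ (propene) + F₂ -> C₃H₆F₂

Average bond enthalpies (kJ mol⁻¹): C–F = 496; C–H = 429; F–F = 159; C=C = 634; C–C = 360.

ΔH ≈ −559 kJ

Bonds broken (reactants):
  C–C: 1 × 360 = 360
  C–H: 6 × 429 = 2574
  C=C: 1 × 634 = 634
  F–F: 1 × 159 = 159
  Σ(broken) = 3727 kJ
Bonds formed (products):
  C–C: 2 × 360 = 720
  C–F: 2 × 496 = 992
  C–H: 6 × 429 = 2574
  Σ(formed) = 4286 kJ
ΔH = Σ(broken) − Σ(formed) = 3727 − 4286 = −559 kJ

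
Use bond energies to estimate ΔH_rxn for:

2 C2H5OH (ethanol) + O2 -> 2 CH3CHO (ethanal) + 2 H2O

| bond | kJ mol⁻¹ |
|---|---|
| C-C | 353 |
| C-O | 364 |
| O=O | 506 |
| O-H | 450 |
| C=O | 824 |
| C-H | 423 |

ΔH ≈ −468 kJ

Bonds broken (reactants):
  C-C: 2 × 353 = 706
  C-H: 10 × 423 = 4230
  C-O: 2 × 364 = 728
  O-H: 2 × 450 = 900
  O=O: 1 × 506 = 506
  Σ(broken) = 7070 kJ
Bonds formed (products):
  C-C: 2 × 353 = 706
  C-H: 8 × 423 = 3384
  C=O: 2 × 824 = 1648
  O-H: 4 × 450 = 1800
  Σ(formed) = 7538 kJ
ΔH = Σ(broken) − Σ(formed) = 7070 − 7538 = −468 kJ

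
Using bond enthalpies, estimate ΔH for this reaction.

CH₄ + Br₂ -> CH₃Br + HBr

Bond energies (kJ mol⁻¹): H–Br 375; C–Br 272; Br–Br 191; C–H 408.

ΔH ≈ −48 kJ

Bonds broken (reactants):
  Br–Br: 1 × 191 = 191
  C–H: 4 × 408 = 1632
  Σ(broken) = 1823 kJ
Bonds formed (products):
  C–Br: 1 × 272 = 272
  C–H: 3 × 408 = 1224
  H–Br: 1 × 375 = 375
  Σ(formed) = 1871 kJ
ΔH = Σ(broken) − Σ(formed) = 1823 − 1871 = −48 kJ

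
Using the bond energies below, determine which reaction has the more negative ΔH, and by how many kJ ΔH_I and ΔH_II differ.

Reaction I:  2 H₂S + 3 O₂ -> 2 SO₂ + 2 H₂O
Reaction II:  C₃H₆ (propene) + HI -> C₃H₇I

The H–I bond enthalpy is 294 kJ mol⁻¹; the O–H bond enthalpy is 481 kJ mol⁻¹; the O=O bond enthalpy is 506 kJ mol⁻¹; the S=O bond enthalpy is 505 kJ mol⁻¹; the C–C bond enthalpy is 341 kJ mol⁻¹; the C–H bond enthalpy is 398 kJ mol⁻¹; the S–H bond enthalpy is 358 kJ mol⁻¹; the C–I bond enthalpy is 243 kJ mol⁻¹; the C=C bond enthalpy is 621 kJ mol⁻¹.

Reaction I:
  Bonds broken (reactants):
    O=O: 3 × 506 = 1518
    S–H: 4 × 358 = 1432
    Σ(broken) = 2950 kJ
  Bonds formed (products):
    O–H: 4 × 481 = 1924
    S=O: 4 × 505 = 2020
    Σ(formed) = 3944 kJ
  ΔH_I = 2950 − 3944 = −994 kJ
Reaction II:
  Bonds broken (reactants):
    C–C: 1 × 341 = 341
    C–H: 6 × 398 = 2388
    C=C: 1 × 621 = 621
    H–I: 1 × 294 = 294
    Σ(broken) = 3644 kJ
  Bonds formed (products):
    C–C: 2 × 341 = 682
    C–H: 7 × 398 = 2786
    C–I: 1 × 243 = 243
    Σ(formed) = 3711 kJ
  ΔH_II = 3644 − 3711 = −67 kJ
ΔH_I − ΔH_II = −927 kJ, so reaction I has the more negative ΔH; |ΔH_I − ΔH_II| = 927 kJ.

Reaction I, by 927 kJ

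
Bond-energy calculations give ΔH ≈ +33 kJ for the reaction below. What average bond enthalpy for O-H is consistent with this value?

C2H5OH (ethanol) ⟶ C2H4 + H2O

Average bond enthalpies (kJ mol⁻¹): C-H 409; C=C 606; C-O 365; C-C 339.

Let D be the O-H bond energy.
Σ(broken) = 1×339 + 5×409 + 1×365 + 1×D = 2749 + D
Σ(formed) = 4×409 + 1×606 + 2×D = 2242 + 2D
ΔH = Σ(broken) − Σ(formed) = (2749 + D) − (2242 + 2D) = +507 − D
Setting this equal to +33 kJ gives D = 474 kJ/mol.

D(O-H) ≈ 474 kJ/mol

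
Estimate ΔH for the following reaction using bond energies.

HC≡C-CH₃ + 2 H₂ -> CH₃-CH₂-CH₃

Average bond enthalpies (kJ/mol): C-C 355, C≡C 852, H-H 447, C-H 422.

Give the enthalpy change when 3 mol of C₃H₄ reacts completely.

Bonds broken (reactants):
  C≡C: 1 × 852 = 852
  C-C: 1 × 355 = 355
  C-H: 4 × 422 = 1688
  H-H: 2 × 447 = 894
  Σ(broken) = 3789 kJ
Bonds formed (products):
  C-C: 2 × 355 = 710
  C-H: 8 × 422 = 3376
  Σ(formed) = 4086 kJ
ΔH = Σ(broken) − Σ(formed) = 3789 − 4086 = −297 kJ
For 3× the reaction as written: 3 × (−297) = −891 kJ

ΔH = −891 kJ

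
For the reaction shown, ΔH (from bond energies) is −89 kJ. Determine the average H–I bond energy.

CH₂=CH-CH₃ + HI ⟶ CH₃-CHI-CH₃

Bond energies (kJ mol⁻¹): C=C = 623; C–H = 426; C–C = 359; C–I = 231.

D(H–I) ≈ 304 kJ/mol

Let D be the H–I bond energy.
Σ(broken) = 1×359 + 6×426 + 1×623 + 1×D = 3538 + D
Σ(formed) = 2×359 + 7×426 + 1×231 = 3931
ΔH = Σ(broken) − Σ(formed) = (3538 + D) − (3931) = −393 + D
Setting this equal to −89 kJ gives D = 304 kJ/mol.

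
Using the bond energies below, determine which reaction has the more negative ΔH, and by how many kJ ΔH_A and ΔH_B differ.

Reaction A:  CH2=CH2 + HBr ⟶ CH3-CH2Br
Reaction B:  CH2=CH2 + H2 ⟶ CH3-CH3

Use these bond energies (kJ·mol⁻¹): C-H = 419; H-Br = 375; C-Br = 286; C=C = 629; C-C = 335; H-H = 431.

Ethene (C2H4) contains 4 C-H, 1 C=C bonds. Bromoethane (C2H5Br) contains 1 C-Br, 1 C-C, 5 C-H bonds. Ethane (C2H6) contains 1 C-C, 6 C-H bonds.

Reaction A:
  Bonds broken (reactants):
    C-H: 4 × 419 = 1676
    C=C: 1 × 629 = 629
    H-Br: 1 × 375 = 375
    Σ(broken) = 2680 kJ
  Bonds formed (products):
    C-Br: 1 × 286 = 286
    C-C: 1 × 335 = 335
    C-H: 5 × 419 = 2095
    Σ(formed) = 2716 kJ
  ΔH_A = 2680 − 2716 = −36 kJ
Reaction B:
  Bonds broken (reactants):
    C-H: 4 × 419 = 1676
    C=C: 1 × 629 = 629
    H-H: 1 × 431 = 431
    Σ(broken) = 2736 kJ
  Bonds formed (products):
    C-C: 1 × 335 = 335
    C-H: 6 × 419 = 2514
    Σ(formed) = 2849 kJ
  ΔH_B = 2736 − 2849 = −113 kJ
ΔH_A − ΔH_B = +77 kJ, so reaction B has the more negative ΔH; |ΔH_A − ΔH_B| = 77 kJ.

Reaction B, by 77 kJ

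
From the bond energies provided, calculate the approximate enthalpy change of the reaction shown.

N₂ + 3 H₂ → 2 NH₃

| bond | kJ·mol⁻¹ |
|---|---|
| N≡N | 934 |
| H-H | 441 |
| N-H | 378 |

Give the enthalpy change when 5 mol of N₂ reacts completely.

ΔH = −55 kJ

Bonds broken (reactants):
  H-H: 3 × 441 = 1323
  N≡N: 1 × 934 = 934
  Σ(broken) = 2257 kJ
Bonds formed (products):
  N-H: 6 × 378 = 2268
  Σ(formed) = 2268 kJ
ΔH = Σ(broken) − Σ(formed) = 2257 − 2268 = −11 kJ
For 5× the reaction as written: 5 × (−11) = −55 kJ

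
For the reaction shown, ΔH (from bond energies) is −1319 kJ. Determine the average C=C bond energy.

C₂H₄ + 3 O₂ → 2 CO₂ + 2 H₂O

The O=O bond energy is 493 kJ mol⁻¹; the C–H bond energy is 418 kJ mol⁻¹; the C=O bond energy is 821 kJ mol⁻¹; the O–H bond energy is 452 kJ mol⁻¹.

Let D be the C=C bond energy.
Σ(broken) = 4×418 + 1×D + 3×493 = 3151 + D
Σ(formed) = 4×821 + 4×452 = 5092
ΔH = Σ(broken) − Σ(formed) = (3151 + D) − (5092) = −1941 + D
Setting this equal to −1319 kJ gives D = 622 kJ/mol.

D(C=C) ≈ 622 kJ/mol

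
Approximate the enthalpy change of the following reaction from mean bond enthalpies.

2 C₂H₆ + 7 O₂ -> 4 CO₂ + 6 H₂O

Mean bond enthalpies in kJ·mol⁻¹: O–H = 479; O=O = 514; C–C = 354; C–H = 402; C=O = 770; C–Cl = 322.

ΔH ≈ −2778 kJ

Bonds broken (reactants):
  C–C: 2 × 354 = 708
  C–H: 12 × 402 = 4824
  O=O: 7 × 514 = 3598
  Σ(broken) = 9130 kJ
Bonds formed (products):
  C=O: 8 × 770 = 6160
  O–H: 12 × 479 = 5748
  Σ(formed) = 11908 kJ
ΔH = Σ(broken) − Σ(formed) = 9130 − 11908 = −2778 kJ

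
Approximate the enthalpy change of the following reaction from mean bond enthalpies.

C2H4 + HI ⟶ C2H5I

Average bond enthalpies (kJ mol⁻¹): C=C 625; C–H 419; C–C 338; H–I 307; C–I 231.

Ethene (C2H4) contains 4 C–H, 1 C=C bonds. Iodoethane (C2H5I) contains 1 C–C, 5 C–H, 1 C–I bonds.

ΔH ≈ −56 kJ

Bonds broken (reactants):
  C–H: 4 × 419 = 1676
  C=C: 1 × 625 = 625
  H–I: 1 × 307 = 307
  Σ(broken) = 2608 kJ
Bonds formed (products):
  C–C: 1 × 338 = 338
  C–H: 5 × 419 = 2095
  C–I: 1 × 231 = 231
  Σ(formed) = 2664 kJ
ΔH = Σ(broken) − Σ(formed) = 2608 − 2664 = −56 kJ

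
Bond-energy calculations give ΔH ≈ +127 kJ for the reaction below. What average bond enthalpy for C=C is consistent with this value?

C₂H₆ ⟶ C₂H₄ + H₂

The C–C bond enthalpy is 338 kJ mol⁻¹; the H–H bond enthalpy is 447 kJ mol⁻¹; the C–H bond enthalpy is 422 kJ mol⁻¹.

Let D be the C=C bond energy.
Σ(broken) = 1×338 + 6×422 = 2870
Σ(formed) = 4×422 + 1×D + 1×447 = 2135 + D
ΔH = Σ(broken) − Σ(formed) = (2870) − (2135 + D) = +735 − D
Setting this equal to +127 kJ gives D = 608 kJ/mol.

D(C=C) ≈ 608 kJ/mol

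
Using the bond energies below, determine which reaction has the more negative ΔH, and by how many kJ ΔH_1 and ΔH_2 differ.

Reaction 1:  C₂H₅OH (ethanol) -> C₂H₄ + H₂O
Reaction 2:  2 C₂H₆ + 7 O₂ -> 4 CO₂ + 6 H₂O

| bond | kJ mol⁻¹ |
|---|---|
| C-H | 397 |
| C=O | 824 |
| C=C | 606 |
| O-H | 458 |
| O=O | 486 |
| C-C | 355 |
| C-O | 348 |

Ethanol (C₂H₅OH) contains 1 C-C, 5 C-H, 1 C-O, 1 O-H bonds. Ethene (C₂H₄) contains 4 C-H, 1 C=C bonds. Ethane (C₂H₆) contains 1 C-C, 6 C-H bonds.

Reaction 1:
  Bonds broken (reactants):
    C-C: 1 × 355 = 355
    C-H: 5 × 397 = 1985
    C-O: 1 × 348 = 348
    O-H: 1 × 458 = 458
    Σ(broken) = 3146 kJ
  Bonds formed (products):
    C-H: 4 × 397 = 1588
    C=C: 1 × 606 = 606
    O-H: 2 × 458 = 916
    Σ(formed) = 3110 kJ
  ΔH_1 = 3146 − 3110 = +36 kJ
Reaction 2:
  Bonds broken (reactants):
    C-C: 2 × 355 = 710
    C-H: 12 × 397 = 4764
    O=O: 7 × 486 = 3402
    Σ(broken) = 8876 kJ
  Bonds formed (products):
    C=O: 8 × 824 = 6592
    O-H: 12 × 458 = 5496
    Σ(formed) = 12088 kJ
  ΔH_2 = 8876 − 12088 = −3212 kJ
ΔH_1 − ΔH_2 = +3248 kJ, so reaction 2 has the more negative ΔH; |ΔH_1 − ΔH_2| = 3248 kJ.

Reaction 2, by 3248 kJ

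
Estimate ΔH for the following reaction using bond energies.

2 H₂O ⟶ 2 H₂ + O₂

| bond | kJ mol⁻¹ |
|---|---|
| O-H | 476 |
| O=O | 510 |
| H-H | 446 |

ΔH ≈ +502 kJ

Bonds broken (reactants):
  O-H: 4 × 476 = 1904
  Σ(broken) = 1904 kJ
Bonds formed (products):
  H-H: 2 × 446 = 892
  O=O: 1 × 510 = 510
  Σ(formed) = 1402 kJ
ΔH = Σ(broken) − Σ(formed) = 1904 − 1402 = +502 kJ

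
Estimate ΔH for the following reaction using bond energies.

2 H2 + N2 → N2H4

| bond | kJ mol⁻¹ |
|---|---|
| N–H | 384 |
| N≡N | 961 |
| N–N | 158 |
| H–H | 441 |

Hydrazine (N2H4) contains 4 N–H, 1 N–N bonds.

ΔH ≈ +149 kJ

Bonds broken (reactants):
  H–H: 2 × 441 = 882
  N≡N: 1 × 961 = 961
  Σ(broken) = 1843 kJ
Bonds formed (products):
  N–H: 4 × 384 = 1536
  N–N: 1 × 158 = 158
  Σ(formed) = 1694 kJ
ΔH = Σ(broken) − Σ(formed) = 1843 − 1694 = +149 kJ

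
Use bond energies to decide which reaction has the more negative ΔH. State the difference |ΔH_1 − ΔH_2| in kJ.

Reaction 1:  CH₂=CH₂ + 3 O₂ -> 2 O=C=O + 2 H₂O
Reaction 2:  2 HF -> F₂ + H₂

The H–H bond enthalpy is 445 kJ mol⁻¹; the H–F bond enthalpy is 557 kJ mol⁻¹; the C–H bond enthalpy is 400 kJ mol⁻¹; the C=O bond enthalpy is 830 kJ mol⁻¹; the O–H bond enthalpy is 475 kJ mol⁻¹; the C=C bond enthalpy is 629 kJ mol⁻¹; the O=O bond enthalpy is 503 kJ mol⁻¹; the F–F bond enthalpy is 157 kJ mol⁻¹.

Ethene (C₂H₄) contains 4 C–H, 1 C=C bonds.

Reaction 1, by 1994 kJ

Reaction 1:
  Bonds broken (reactants):
    C–H: 4 × 400 = 1600
    C=C: 1 × 629 = 629
    O=O: 3 × 503 = 1509
    Σ(broken) = 3738 kJ
  Bonds formed (products):
    C=O: 4 × 830 = 3320
    O–H: 4 × 475 = 1900
    Σ(formed) = 5220 kJ
  ΔH_1 = 3738 − 5220 = −1482 kJ
Reaction 2:
  Bonds broken (reactants):
    H–F: 2 × 557 = 1114
    Σ(broken) = 1114 kJ
  Bonds formed (products):
    F–F: 1 × 157 = 157
    H–H: 1 × 445 = 445
    Σ(formed) = 602 kJ
  ΔH_2 = 1114 − 602 = +512 kJ
ΔH_1 − ΔH_2 = −1994 kJ, so reaction 1 has the more negative ΔH; |ΔH_1 − ΔH_2| = 1994 kJ.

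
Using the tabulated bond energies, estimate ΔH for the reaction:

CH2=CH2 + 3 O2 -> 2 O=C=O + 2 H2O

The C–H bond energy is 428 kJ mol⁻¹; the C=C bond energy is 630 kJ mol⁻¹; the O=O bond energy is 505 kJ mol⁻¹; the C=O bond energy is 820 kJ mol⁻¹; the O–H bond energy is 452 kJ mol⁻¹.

ΔH ≈ −1231 kJ

Bonds broken (reactants):
  C–H: 4 × 428 = 1712
  C=C: 1 × 630 = 630
  O=O: 3 × 505 = 1515
  Σ(broken) = 3857 kJ
Bonds formed (products):
  C=O: 4 × 820 = 3280
  O–H: 4 × 452 = 1808
  Σ(formed) = 5088 kJ
ΔH = Σ(broken) − Σ(formed) = 3857 − 5088 = −1231 kJ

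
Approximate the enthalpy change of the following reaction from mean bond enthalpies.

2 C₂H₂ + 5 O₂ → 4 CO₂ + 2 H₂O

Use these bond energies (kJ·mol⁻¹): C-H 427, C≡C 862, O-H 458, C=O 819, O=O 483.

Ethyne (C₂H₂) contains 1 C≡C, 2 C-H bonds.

ΔH ≈ −2537 kJ

Bonds broken (reactants):
  C≡C: 2 × 862 = 1724
  C-H: 4 × 427 = 1708
  O=O: 5 × 483 = 2415
  Σ(broken) = 5847 kJ
Bonds formed (products):
  C=O: 8 × 819 = 6552
  O-H: 4 × 458 = 1832
  Σ(formed) = 8384 kJ
ΔH = Σ(broken) − Σ(formed) = 5847 − 8384 = −2537 kJ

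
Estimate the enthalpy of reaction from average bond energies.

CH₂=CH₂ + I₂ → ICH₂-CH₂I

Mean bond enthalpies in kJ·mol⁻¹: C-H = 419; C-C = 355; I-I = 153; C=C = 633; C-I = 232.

ΔH ≈ −33 kJ

Bonds broken (reactants):
  C-H: 4 × 419 = 1676
  C=C: 1 × 633 = 633
  I-I: 1 × 153 = 153
  Σ(broken) = 2462 kJ
Bonds formed (products):
  C-C: 1 × 355 = 355
  C-H: 4 × 419 = 1676
  C-I: 2 × 232 = 464
  Σ(formed) = 2495 kJ
ΔH = Σ(broken) − Σ(formed) = 2462 − 2495 = −33 kJ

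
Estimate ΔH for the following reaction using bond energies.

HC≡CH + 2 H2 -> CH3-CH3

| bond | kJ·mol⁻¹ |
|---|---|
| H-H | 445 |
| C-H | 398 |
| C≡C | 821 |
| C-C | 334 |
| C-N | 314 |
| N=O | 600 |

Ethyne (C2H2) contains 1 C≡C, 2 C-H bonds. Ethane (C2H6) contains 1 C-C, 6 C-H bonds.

Bonds broken (reactants):
  C≡C: 1 × 821 = 821
  C-H: 2 × 398 = 796
  H-H: 2 × 445 = 890
  Σ(broken) = 2507 kJ
Bonds formed (products):
  C-C: 1 × 334 = 334
  C-H: 6 × 398 = 2388
  Σ(formed) = 2722 kJ
ΔH = Σ(broken) − Σ(formed) = 2507 − 2722 = −215 kJ

ΔH ≈ −215 kJ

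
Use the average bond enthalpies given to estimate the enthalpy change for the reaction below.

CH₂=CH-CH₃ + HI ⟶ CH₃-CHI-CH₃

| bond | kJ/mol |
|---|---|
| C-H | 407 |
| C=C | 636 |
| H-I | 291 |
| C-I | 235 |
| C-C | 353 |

Bonds broken (reactants):
  C-C: 1 × 353 = 353
  C-H: 6 × 407 = 2442
  C=C: 1 × 636 = 636
  H-I: 1 × 291 = 291
  Σ(broken) = 3722 kJ
Bonds formed (products):
  C-C: 2 × 353 = 706
  C-H: 7 × 407 = 2849
  C-I: 1 × 235 = 235
  Σ(formed) = 3790 kJ
ΔH = Σ(broken) − Σ(formed) = 3722 − 3790 = −68 kJ

ΔH ≈ −68 kJ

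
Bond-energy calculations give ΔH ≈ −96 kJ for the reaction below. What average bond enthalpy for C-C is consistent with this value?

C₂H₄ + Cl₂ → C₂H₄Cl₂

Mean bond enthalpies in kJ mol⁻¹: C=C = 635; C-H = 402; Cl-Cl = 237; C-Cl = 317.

D(C-C) ≈ 334 kJ/mol

Let D be the C-C bond energy.
Σ(broken) = 4×402 + 1×635 + 1×237 = 2480
Σ(formed) = 1×D + 2×317 + 4×402 = 2242 + D
ΔH = Σ(broken) − Σ(formed) = (2480) − (2242 + D) = +238 − D
Setting this equal to −96 kJ gives D = 334 kJ/mol.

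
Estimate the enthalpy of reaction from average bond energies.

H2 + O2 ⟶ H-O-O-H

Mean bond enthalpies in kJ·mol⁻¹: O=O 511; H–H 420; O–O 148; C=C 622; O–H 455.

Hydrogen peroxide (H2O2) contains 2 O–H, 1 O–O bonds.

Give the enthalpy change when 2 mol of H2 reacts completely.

Bonds broken (reactants):
  H–H: 1 × 420 = 420
  O=O: 1 × 511 = 511
  Σ(broken) = 931 kJ
Bonds formed (products):
  O–H: 2 × 455 = 910
  O–O: 1 × 148 = 148
  Σ(formed) = 1058 kJ
ΔH = Σ(broken) − Σ(formed) = 931 − 1058 = −127 kJ
For 2× the reaction as written: 2 × (−127) = −254 kJ

ΔH = −254 kJ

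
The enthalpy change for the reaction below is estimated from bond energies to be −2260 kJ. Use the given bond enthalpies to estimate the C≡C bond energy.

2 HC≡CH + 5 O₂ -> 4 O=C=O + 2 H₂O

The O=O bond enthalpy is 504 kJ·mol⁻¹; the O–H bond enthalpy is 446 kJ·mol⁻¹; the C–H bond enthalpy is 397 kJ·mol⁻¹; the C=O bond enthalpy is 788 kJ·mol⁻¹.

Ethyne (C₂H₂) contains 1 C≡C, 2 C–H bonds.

Let D be the C≡C bond energy.
Σ(broken) = 2×D + 4×397 + 5×504 = 4108 + 2D
Σ(formed) = 8×788 + 4×446 = 8088
ΔH = Σ(broken) − Σ(formed) = (4108 + 2D) − (8088) = −3980 + 2D
Setting this equal to −2260 kJ gives 2D = 1720, so D = 860 kJ/mol.

D(C≡C) ≈ 860 kJ/mol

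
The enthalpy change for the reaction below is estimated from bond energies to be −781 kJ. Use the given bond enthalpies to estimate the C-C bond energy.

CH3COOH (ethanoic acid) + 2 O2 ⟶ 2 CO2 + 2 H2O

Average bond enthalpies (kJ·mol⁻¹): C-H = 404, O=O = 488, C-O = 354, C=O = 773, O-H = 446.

D(C-C) ≈ 334 kJ/mol

Let D be the C-C bond energy.
Σ(broken) = 1×D + 3×404 + 1×354 + 1×773 + 1×446 + 2×488 = 3761 + D
Σ(formed) = 4×773 + 4×446 = 4876
ΔH = Σ(broken) − Σ(formed) = (3761 + D) − (4876) = −1115 + D
Setting this equal to −781 kJ gives D = 334 kJ/mol.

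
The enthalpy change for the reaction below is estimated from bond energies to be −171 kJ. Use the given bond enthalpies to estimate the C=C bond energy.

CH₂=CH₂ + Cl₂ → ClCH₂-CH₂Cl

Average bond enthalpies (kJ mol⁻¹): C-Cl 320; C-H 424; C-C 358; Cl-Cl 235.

D(C=C) ≈ 592 kJ/mol

Let D be the C=C bond energy.
Σ(broken) = 4×424 + 1×D + 1×235 = 1931 + D
Σ(formed) = 1×358 + 2×320 + 4×424 = 2694
ΔH = Σ(broken) − Σ(formed) = (1931 + D) − (2694) = −763 + D
Setting this equal to −171 kJ gives D = 592 kJ/mol.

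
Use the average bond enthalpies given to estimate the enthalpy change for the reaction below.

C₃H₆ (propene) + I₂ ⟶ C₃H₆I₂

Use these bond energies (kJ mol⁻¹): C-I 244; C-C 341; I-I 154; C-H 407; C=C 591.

ΔH ≈ −84 kJ

Bonds broken (reactants):
  C-C: 1 × 341 = 341
  C-H: 6 × 407 = 2442
  C=C: 1 × 591 = 591
  I-I: 1 × 154 = 154
  Σ(broken) = 3528 kJ
Bonds formed (products):
  C-C: 2 × 341 = 682
  C-H: 6 × 407 = 2442
  C-I: 2 × 244 = 488
  Σ(formed) = 3612 kJ
ΔH = Σ(broken) − Σ(formed) = 3528 − 3612 = −84 kJ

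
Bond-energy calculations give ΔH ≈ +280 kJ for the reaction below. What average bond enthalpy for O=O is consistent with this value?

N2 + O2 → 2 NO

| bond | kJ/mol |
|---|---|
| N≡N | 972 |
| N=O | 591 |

D(O=O) ≈ 490 kJ/mol

Let D be the O=O bond energy.
Σ(broken) = 1×972 + 1×D = 972 + D
Σ(formed) = 2×591 = 1182
ΔH = Σ(broken) − Σ(formed) = (972 + D) − (1182) = −210 + D
Setting this equal to +280 kJ gives D = 490 kJ/mol.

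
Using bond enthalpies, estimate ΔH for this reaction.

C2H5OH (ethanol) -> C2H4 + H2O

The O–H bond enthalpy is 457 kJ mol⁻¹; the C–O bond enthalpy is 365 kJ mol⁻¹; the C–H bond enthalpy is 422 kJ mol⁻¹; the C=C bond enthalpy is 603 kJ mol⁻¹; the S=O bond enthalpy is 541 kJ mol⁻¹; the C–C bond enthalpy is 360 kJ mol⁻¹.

ΔH ≈ +87 kJ

Bonds broken (reactants):
  C–C: 1 × 360 = 360
  C–H: 5 × 422 = 2110
  C–O: 1 × 365 = 365
  O–H: 1 × 457 = 457
  Σ(broken) = 3292 kJ
Bonds formed (products):
  C–H: 4 × 422 = 1688
  C=C: 1 × 603 = 603
  O–H: 2 × 457 = 914
  Σ(formed) = 3205 kJ
ΔH = Σ(broken) − Σ(formed) = 3292 − 3205 = +87 kJ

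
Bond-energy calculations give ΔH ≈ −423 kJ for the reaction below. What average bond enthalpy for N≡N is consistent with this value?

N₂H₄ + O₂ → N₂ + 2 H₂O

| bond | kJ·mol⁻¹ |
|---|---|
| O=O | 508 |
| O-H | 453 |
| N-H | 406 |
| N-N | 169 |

Let D be the N≡N bond energy.
Σ(broken) = 4×406 + 1×169 + 1×508 = 2301
Σ(formed) = 1×D + 4×453 = 1812 + D
ΔH = Σ(broken) − Σ(formed) = (2301) − (1812 + D) = +489 − D
Setting this equal to −423 kJ gives D = 912 kJ/mol.

D(N≡N) ≈ 912 kJ/mol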